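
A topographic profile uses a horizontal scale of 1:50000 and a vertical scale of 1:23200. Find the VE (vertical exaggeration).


VE = horizontal_scale / vertical_scale = 50000 / 23200 ≈ 2.2

2.2x


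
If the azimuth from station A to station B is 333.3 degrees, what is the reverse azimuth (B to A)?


back azimuth = (333.3 + 180) mod 360 = 153.3 degrees

153.3 degrees


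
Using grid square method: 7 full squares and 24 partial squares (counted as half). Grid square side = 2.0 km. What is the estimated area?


effective squares = 7 + 24 * 0.5 = 19.0
area = 19.0 * 4.0 = 76.0 km^2

76.0 km^2


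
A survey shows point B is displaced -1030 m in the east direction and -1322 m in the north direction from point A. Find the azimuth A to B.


az = atan2(-1030, -1322) = -142.1 deg
adjusted to 0-360: 217.9 degrees

217.9 degrees


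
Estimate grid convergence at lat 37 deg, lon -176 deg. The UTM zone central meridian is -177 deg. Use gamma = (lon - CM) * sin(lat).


gamma = (-176 - -177) * sin(37) = 1 * 0.601815 = 0.602 degrees

0.602 degrees


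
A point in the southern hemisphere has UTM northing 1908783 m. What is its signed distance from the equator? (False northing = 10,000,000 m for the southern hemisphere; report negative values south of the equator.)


For southern: actual = 1908783 - 10000000 = -8091217 m

-8091217 m


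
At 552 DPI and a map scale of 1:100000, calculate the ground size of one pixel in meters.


pixel_cm = 2.54 / 552 ≈ 0.004601 cm
ground = pixel_cm * 100000 / 100 = 2.54 * 100000 / (552 * 100) = 254000 / 55200 ≈ 4.6 m

4.6 m


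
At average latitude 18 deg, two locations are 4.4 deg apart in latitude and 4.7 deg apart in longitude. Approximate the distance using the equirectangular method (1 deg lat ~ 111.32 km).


dlat_km = 4.4 * 111.32 = 489.808
dlon_km = 4.7 * 111.32 * cos(18) ≈ 497.597
dist = sqrt(489.808^2 + 497.597^2) ≈ 698.2 km

698.2 km


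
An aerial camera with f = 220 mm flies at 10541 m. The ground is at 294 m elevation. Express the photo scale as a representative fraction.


scale = f / (H - h) = 220 mm / 10247 m = 220 / 10247000 = 1:46577

1:46577


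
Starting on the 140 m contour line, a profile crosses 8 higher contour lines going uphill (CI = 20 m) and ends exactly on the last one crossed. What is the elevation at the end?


elevation = 140 + 8 * 20 = 300 m

300 m


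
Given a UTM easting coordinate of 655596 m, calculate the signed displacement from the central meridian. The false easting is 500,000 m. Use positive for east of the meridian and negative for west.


displacement = 655596 - 500000 = 155596 m

155596 m


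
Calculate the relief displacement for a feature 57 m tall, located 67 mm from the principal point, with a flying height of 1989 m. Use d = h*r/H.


d = h * r / H = 57 * 67 / 1989 = 1.92 mm

1.92 mm


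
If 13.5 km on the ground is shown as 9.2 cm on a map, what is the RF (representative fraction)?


ground = 13.5 km = 1350000 cm; RF denominator = ground / map = 1350000 / 9.2 ≈ 146739; RF = 1:146739

1:146739


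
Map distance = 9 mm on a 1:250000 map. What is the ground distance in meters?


ground = 9 mm * 250000 / 1000 = 2250.0 m

2250.0 m


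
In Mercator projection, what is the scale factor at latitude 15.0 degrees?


SF = 1 / cos(15.0) = 1 / 0.965926 = 1.035

1.035


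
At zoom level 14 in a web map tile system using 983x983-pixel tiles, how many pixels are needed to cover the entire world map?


tiles per axis = 2^14 = 16384
total tiles = 16384^2 = 268435456
pixels per axis = 16384 * 983 = 16105472
total pixels = 16105472^2 = 259386228342784

259386228342784 pixels


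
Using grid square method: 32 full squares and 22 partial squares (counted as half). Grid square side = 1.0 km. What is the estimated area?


effective squares = 32 + 22 * 0.5 = 43.0
area = 43.0 * 1.0 = 43.0 km^2

43.0 km^2


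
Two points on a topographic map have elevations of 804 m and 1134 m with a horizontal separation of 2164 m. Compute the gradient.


gradient = (1134 - 804) / 2164 = 330 / 2164 = 0.1525

0.1525


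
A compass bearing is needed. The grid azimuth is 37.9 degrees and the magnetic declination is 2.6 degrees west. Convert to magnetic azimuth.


magnetic azimuth = grid azimuth - declination (east +ve)
mag_az = 37.9 - -2.6 = 40.5 degrees

40.5 degrees


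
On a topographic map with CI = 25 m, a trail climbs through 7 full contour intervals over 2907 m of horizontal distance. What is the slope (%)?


elevation change = 7 * 25 = 175 m
slope = 175 / 2907 * 100 = 6.0%

6.0%


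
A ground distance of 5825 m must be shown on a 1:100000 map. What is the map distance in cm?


map_cm = 5825 * 100 / 100000 = 5.825 cm ≈ 5.83 cm

5.83 cm


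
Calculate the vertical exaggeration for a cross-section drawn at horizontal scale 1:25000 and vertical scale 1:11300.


VE = horizontal_scale / vertical_scale = 25000 / 11300 ≈ 2.2

2.2x


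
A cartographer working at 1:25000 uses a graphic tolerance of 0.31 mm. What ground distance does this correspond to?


ground = 0.31 mm * 25000 / 1000 = 7.75 m

7.75 m


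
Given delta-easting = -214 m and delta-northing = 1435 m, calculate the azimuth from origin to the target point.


az = atan2(-214, 1435) = -8.5 deg
adjusted to 0-360: 351.5 degrees

351.5 degrees


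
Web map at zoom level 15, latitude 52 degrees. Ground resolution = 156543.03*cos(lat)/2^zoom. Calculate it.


res = 156543.03 * cos(52) / 2^15 = 156543.03 * 0.61566148 / 32768 = 2.94 m/pixel

2.94 m/pixel


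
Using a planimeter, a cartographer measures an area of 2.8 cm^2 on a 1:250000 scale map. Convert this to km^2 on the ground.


ground_area = 2.8 * (250000/100)^2 = 17500000.0 m^2 = 17.5 km^2

17.5 km^2


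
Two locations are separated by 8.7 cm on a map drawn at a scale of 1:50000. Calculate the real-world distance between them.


ground = 8.7 cm * 50000 / 100 = 4350.0 m = 4.35 km

4.35 km


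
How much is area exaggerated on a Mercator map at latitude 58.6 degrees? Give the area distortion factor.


area_distortion = 1/cos^2(58.6) = 3.684

3.684


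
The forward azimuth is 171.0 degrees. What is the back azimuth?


back azimuth = (171.0 + 180) mod 360 = 351.0 degrees

351.0 degrees


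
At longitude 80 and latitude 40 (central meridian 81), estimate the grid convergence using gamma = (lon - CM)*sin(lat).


gamma = (80 - 81) * sin(40) = -1 * 0.642788 = -0.643 degrees

-0.643 degrees


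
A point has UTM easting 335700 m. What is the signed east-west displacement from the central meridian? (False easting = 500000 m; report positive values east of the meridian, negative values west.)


displacement = 335700 - 500000 = -164300 m

-164300 m


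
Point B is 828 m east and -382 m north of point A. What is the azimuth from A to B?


az = atan2(828, -382) = 114.8 deg
adjusted to 0-360: 114.8 degrees

114.8 degrees


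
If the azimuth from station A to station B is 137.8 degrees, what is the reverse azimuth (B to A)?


back azimuth = (137.8 + 180) mod 360 = 317.8 degrees

317.8 degrees


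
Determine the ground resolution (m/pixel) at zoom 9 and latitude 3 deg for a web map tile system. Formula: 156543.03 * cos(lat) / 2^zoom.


res = 156543.03 * cos(3) / 2^9 = 156543.03 * 0.99862953 / 512 = 305.33 m/pixel

305.33 m/pixel


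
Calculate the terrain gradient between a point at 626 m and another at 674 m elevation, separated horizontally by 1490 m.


gradient = (674 - 626) / 1490 = 48 / 1490 = 0.0322

0.0322


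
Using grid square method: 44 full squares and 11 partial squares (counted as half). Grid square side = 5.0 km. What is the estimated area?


effective squares = 44 + 11 * 0.5 = 49.5
area = 49.5 * 25.0 = 1237.5 km^2

1237.5 km^2


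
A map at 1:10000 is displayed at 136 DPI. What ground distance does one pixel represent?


pixel_cm = 2.54 / 136 ≈ 0.018676 cm
ground = pixel_cm * 10000 / 100 = 2.54 * 10000 / (136 * 100) = 25400 / 13600 ≈ 1.87 m

1.87 m


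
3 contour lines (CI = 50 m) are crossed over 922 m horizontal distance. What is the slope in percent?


elevation change = 3 * 50 = 150 m
slope = 150 / 922 * 100 = 16.3%

16.3%


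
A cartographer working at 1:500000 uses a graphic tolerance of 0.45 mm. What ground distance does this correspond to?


ground = 0.45 mm * 500000 / 1000 = 225.0 m

225.0 m


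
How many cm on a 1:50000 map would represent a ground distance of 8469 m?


map_cm = 8469 * 100 / 50000 = 16.938 cm ≈ 16.94 cm

16.94 cm


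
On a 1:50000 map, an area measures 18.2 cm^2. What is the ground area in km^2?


ground_area = 18.2 * (50000/100)^2 = 4550000.0 m^2 = 4.55 km^2

4.55 km^2


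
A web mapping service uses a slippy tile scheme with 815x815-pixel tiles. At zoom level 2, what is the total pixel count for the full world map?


tiles per axis = 2^2 = 4
total tiles = 4^2 = 16
pixels per axis = 4 * 815 = 3260
total pixels = 3260^2 = 10627600

10627600 pixels


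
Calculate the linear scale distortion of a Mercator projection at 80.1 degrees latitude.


SF = 1 / cos(80.1) = 1 / 0.171929 = 5.816

5.816


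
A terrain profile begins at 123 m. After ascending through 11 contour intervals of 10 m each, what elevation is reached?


elevation = 123 + 11 * 10 = 233 m

233 m


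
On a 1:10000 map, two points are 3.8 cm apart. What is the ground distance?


ground = 3.8 cm * 10000 / 100 = 380.0 m

380.0 m


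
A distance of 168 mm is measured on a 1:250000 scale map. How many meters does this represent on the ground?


ground = 168 mm * 250000 / 1000 = 42000.0 m

42000.0 m


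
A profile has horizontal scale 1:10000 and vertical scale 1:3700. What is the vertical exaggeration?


VE = horizontal_scale / vertical_scale = 10000 / 3700 ≈ 2.7

2.7x


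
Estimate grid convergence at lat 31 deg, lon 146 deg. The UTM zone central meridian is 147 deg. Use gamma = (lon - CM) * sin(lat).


gamma = (146 - 147) * sin(31) = -1 * 0.515038 = -0.515 degrees

-0.515 degrees


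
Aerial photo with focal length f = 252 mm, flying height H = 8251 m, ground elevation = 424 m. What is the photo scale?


scale = f / (H - h) = 252 mm / 7827 m = 252 / 7827000 = 1:31060

1:31060


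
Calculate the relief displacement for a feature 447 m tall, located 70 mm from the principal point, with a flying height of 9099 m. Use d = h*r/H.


d = h * r / H = 447 * 70 / 9099 = 3.44 mm

3.44 mm


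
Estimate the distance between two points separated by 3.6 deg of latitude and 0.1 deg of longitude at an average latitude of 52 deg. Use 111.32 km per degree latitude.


dlat_km = 3.6 * 111.32 = 400.752
dlon_km = 0.1 * 111.32 * cos(52) ≈ 6.854
dist = sqrt(400.752^2 + 6.854^2) ≈ 400.8 km

400.8 km


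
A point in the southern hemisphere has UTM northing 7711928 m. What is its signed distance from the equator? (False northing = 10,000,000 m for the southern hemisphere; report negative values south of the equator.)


For southern: actual = 7711928 - 10000000 = -2288072 m

-2288072 m


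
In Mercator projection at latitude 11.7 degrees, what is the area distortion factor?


area_distortion = 1/cos^2(11.7) = 1.043

1.043


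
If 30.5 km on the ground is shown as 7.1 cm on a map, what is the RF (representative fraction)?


ground = 30.5 km = 3050000 cm; RF denominator = ground / map = 3050000 / 7.1 ≈ 429577; RF = 1:429577

1:429577


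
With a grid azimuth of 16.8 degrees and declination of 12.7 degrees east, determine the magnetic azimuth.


magnetic azimuth = grid azimuth - declination (east +ve)
mag_az = 16.8 - 12.7 = 4.1 degrees

4.1 degrees


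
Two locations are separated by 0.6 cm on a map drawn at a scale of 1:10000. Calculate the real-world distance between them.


ground = 0.6 cm * 10000 / 100 = 60.0 m

60.0 m


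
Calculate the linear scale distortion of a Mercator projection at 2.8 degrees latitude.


SF = 1 / cos(2.8) = 1 / 0.998806 = 1.001

1.001


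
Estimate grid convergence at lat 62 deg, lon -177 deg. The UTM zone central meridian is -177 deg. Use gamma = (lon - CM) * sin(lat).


gamma = (-177 - -177) * sin(62) = 0 * 0.882948 = 0.0 degrees

0.0 degrees


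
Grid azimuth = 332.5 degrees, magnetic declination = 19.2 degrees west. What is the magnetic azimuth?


magnetic azimuth = grid azimuth - declination (east +ve)
mag_az = 332.5 - -19.2 = 351.7 degrees

351.7 degrees


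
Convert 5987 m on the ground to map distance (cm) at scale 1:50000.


map_cm = 5987 * 100 / 50000 = 11.974 cm ≈ 11.97 cm

11.97 cm


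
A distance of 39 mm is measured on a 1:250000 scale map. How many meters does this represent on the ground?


ground = 39 mm * 250000 / 1000 = 9750.0 m

9750.0 m


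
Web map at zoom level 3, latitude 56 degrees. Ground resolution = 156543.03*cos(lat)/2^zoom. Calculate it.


res = 156543.03 * cos(56) / 2^3 = 156543.03 * 0.5591929 / 8 = 10942.22 m/pixel

10942.22 m/pixel


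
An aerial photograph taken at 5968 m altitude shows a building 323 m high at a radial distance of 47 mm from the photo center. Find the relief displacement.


d = h * r / H = 323 * 47 / 5968 = 2.54 mm

2.54 mm


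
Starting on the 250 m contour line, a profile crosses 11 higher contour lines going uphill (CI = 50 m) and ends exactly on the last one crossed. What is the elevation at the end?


elevation = 250 + 11 * 50 = 800 m

800 m


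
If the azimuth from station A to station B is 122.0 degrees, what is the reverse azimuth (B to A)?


back azimuth = (122.0 + 180) mod 360 = 302.0 degrees

302.0 degrees


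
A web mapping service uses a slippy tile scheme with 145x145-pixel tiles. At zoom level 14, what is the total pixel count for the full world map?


tiles per axis = 2^14 = 16384
total tiles = 16384^2 = 268435456
pixels per axis = 16384 * 145 = 2375680
total pixels = 2375680^2 = 5643855462400

5643855462400 pixels


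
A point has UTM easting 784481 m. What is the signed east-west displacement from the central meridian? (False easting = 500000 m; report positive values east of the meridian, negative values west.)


displacement = 784481 - 500000 = 284481 m

284481 m


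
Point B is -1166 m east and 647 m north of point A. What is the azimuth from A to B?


az = atan2(-1166, 647) = -61.0 deg
adjusted to 0-360: 299.0 degrees

299.0 degrees


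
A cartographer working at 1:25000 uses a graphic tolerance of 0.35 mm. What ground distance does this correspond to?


ground = 0.35 mm * 25000 / 1000 = 8.75 m

8.75 m


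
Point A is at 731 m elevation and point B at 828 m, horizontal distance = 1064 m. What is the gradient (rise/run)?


gradient = (828 - 731) / 1064 = 97 / 1064 = 0.0912

0.0912


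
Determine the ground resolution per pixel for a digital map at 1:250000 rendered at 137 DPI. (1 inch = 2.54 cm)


pixel_cm = 2.54 / 137 ≈ 0.01854 cm
ground = pixel_cm * 250000 / 100 = 2.54 * 250000 / (137 * 100) = 635000 / 13700 ≈ 46.35 m

46.35 m


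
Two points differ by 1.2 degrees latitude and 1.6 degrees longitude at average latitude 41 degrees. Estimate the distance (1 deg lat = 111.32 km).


dlat_km = 1.2 * 111.32 = 133.584
dlon_km = 1.6 * 111.32 * cos(41) ≈ 134.423
dist = sqrt(133.584^2 + 134.423^2) ≈ 189.5 km

189.5 km


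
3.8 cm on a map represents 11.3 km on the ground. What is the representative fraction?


ground = 11.3 km = 1130000 cm; RF denominator = ground / map = 1130000 / 3.8 ≈ 297368; RF = 1:297368

1:297368


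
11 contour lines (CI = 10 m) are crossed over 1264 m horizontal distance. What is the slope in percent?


elevation change = 11 * 10 = 110 m
slope = 110 / 1264 * 100 = 8.7%

8.7%


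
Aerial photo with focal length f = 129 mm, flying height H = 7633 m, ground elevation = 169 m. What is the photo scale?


scale = f / (H - h) = 129 mm / 7464 m = 129 / 7464000 = 1:57860

1:57860


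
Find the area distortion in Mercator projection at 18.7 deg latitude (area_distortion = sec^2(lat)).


area_distortion = 1/cos^2(18.7) = 1.115

1.115


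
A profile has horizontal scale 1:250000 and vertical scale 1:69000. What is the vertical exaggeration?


VE = horizontal_scale / vertical_scale = 250000 / 69000 ≈ 3.6

3.6x


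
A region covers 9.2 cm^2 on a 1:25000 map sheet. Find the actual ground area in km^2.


ground_area = 9.2 * (25000/100)^2 = 575000.0 m^2 = 0.575 km^2

0.575 km^2


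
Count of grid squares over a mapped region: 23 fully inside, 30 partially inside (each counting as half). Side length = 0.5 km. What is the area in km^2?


effective squares = 23 + 30 * 0.5 = 38.0
area = 38.0 * 0.25 = 9.5 km^2

9.5 km^2


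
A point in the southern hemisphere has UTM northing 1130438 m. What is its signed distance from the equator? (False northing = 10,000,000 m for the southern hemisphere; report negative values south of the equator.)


For southern: actual = 1130438 - 10000000 = -8869562 m

-8869562 m


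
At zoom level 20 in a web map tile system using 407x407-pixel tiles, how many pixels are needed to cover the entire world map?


tiles per axis = 2^20 = 1048576
total tiles = 1048576^2 = 1099511627776
pixels per axis = 1048576 * 407 = 426770432
total pixels = 426770432^2 = 182133001629466624

182133001629466624 pixels


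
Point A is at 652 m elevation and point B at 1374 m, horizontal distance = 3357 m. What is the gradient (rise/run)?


gradient = (1374 - 652) / 3357 = 722 / 3357 = 0.2151

0.2151


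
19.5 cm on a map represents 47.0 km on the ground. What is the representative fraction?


ground = 47.0 km = 4700000 cm; RF denominator = ground / map = 4700000 / 19.5 ≈ 241026; RF = 1:241026

1:241026


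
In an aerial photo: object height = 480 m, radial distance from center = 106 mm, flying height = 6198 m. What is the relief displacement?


d = h * r / H = 480 * 106 / 6198 = 8.21 mm

8.21 mm


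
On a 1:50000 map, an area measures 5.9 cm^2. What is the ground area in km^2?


ground_area = 5.9 * (50000/100)^2 = 1475000.0 m^2 = 1.475 km^2

1.475 km^2


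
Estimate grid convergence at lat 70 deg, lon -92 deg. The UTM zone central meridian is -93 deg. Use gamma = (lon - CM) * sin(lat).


gamma = (-92 - -93) * sin(70) = 1 * 0.939693 = 0.94 degrees

0.94 degrees


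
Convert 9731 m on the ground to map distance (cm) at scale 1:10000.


map_cm = 9731 * 100 / 10000 = 97.31 cm

97.31 cm


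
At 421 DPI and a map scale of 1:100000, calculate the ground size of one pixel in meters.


pixel_cm = 2.54 / 421 ≈ 0.006033 cm
ground = pixel_cm * 100000 / 100 = 2.54 * 100000 / (421 * 100) = 254000 / 42100 ≈ 6.03 m

6.03 m


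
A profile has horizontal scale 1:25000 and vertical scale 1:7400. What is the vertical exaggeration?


VE = horizontal_scale / vertical_scale = 25000 / 7400 ≈ 3.4

3.4x


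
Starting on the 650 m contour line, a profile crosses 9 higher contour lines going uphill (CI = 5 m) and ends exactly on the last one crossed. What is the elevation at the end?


elevation = 650 + 9 * 5 = 695 m

695 m


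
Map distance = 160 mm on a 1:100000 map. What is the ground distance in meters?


ground = 160 mm * 100000 / 1000 = 16000.0 m

16000.0 m


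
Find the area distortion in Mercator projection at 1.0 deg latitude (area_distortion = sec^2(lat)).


area_distortion = 1/cos^2(1.0) = 1.0

1.0


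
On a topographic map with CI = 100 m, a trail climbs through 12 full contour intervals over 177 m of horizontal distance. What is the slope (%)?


elevation change = 12 * 100 = 1200 m
slope = 1200 / 177 * 100 = 678.0%

678.0%


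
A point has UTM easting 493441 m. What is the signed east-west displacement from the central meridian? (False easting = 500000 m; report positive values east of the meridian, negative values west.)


displacement = 493441 - 500000 = -6559 m

-6559 m


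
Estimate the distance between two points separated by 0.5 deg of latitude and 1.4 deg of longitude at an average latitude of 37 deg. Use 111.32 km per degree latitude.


dlat_km = 0.5 * 111.32 = 55.66
dlon_km = 1.4 * 111.32 * cos(37) ≈ 124.466
dist = sqrt(55.66^2 + 124.466^2) ≈ 136.3 km

136.3 km


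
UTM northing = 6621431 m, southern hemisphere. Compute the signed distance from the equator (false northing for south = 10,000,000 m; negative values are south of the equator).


For southern: actual = 6621431 - 10000000 = -3378569 m

-3378569 m


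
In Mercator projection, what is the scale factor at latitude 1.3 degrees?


SF = 1 / cos(1.3) = 1 / 0.999743 = 1.0

1.0


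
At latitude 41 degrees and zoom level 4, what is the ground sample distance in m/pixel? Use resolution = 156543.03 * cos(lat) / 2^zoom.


res = 156543.03 * cos(41) / 2^4 = 156543.03 * 0.75470958 / 16 = 7384.03 m/pixel

7384.03 m/pixel


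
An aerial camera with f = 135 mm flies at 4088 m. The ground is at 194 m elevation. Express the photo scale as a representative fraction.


scale = f / (H - h) = 135 mm / 3894 m = 135 / 3894000 = 1:28844

1:28844


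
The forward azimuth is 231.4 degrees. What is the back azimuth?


back azimuth = (231.4 + 180) mod 360 = 51.4 degrees

51.4 degrees


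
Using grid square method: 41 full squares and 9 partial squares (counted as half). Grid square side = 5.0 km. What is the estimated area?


effective squares = 41 + 9 * 0.5 = 45.5
area = 45.5 * 25.0 = 1137.5 km^2

1137.5 km^2


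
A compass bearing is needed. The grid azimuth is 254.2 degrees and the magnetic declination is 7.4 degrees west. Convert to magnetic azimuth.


magnetic azimuth = grid azimuth - declination (east +ve)
mag_az = 254.2 - -7.4 = 261.6 degrees

261.6 degrees


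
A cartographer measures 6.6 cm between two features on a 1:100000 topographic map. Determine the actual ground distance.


ground = 6.6 cm * 100000 / 100 = 6600.0 m = 6.6 km

6.6 km


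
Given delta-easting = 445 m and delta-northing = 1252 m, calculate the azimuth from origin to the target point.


az = atan2(445, 1252) = 19.6 deg
adjusted to 0-360: 19.6 degrees

19.6 degrees


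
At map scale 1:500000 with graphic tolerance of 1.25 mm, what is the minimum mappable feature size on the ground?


ground = 1.25 mm * 500000 / 1000 = 625.0 m

625.0 m


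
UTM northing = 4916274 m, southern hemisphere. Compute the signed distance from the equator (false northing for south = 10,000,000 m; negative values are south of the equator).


For southern: actual = 4916274 - 10000000 = -5083726 m

-5083726 m


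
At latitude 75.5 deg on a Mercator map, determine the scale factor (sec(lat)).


SF = 1 / cos(75.5) = 1 / 0.25038 = 3.994

3.994


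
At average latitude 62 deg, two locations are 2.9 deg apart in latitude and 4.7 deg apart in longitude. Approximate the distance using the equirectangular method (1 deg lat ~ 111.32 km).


dlat_km = 2.9 * 111.32 = 322.828
dlon_km = 4.7 * 111.32 * cos(62) ≈ 245.629
dist = sqrt(322.828^2 + 245.629^2) ≈ 405.6 km

405.6 km


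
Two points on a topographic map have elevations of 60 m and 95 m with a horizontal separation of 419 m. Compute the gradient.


gradient = (95 - 60) / 419 = 35 / 419 = 0.0835

0.0835


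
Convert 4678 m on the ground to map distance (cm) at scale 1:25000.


map_cm = 4678 * 100 / 25000 = 18.712 cm ≈ 18.71 cm

18.71 cm


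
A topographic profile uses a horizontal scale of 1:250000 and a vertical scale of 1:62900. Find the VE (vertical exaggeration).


VE = horizontal_scale / vertical_scale = 250000 / 62900 ≈ 4.0

4.0x


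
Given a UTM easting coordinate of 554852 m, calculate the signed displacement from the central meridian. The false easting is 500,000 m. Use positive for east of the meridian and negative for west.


displacement = 554852 - 500000 = 54852 m

54852 m


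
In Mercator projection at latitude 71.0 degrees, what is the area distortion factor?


area_distortion = 1/cos^2(71.0) = 9.434

9.434


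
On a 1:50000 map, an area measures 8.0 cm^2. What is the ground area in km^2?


ground_area = 8.0 * (50000/100)^2 = 2000000.0 m^2 = 2.0 km^2

2.0 km^2


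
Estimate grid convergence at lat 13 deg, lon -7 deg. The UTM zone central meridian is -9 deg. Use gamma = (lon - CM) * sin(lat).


gamma = (-7 - -9) * sin(13) = 2 * 0.224951 = 0.45 degrees

0.45 degrees


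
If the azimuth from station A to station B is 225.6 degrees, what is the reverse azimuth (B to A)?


back azimuth = (225.6 + 180) mod 360 = 45.6 degrees

45.6 degrees


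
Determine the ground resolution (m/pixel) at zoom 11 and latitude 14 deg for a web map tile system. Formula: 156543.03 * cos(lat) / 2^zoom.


res = 156543.03 * cos(14) / 2^11 = 156543.03 * 0.97029573 / 2048 = 74.17 m/pixel

74.17 m/pixel


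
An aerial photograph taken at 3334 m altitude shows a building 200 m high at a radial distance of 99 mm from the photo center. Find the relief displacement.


d = h * r / H = 200 * 99 / 3334 = 5.94 mm

5.94 mm


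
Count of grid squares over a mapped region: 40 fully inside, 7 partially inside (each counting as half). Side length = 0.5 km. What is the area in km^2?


effective squares = 40 + 7 * 0.5 = 43.5
area = 43.5 * 0.25 = 10.875 km^2

10.875 km^2


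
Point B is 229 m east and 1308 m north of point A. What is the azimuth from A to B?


az = atan2(229, 1308) = 9.9 deg
adjusted to 0-360: 9.9 degrees

9.9 degrees


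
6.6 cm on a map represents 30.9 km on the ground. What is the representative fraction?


ground = 30.9 km = 3090000 cm; RF denominator = ground / map = 3090000 / 6.6 ≈ 468182; RF = 1:468182

1:468182


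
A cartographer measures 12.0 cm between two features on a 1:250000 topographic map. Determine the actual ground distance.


ground = 12.0 cm * 250000 / 100 = 30000.0 m = 30.0 km

30.0 km


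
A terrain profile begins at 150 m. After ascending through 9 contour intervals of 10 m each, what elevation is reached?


elevation = 150 + 9 * 10 = 240 m

240 m


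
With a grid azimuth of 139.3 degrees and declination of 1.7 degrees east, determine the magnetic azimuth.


magnetic azimuth = grid azimuth - declination (east +ve)
mag_az = 139.3 - 1.7 = 137.6 degrees

137.6 degrees


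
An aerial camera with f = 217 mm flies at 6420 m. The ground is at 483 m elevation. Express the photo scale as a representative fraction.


scale = f / (H - h) = 217 mm / 5937 m = 217 / 5937000 = 1:27359

1:27359


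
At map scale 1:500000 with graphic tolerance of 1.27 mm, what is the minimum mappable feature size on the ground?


ground = 1.27 mm * 500000 / 1000 = 635.0 m

635.0 m


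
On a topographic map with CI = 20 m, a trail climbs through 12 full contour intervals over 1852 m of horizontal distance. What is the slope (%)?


elevation change = 12 * 20 = 240 m
slope = 240 / 1852 * 100 = 13.0%

13.0%


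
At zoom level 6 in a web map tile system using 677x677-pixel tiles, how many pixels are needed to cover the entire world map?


tiles per axis = 2^6 = 64
total tiles = 64^2 = 4096
pixels per axis = 64 * 677 = 43328
total pixels = 43328^2 = 1877315584

1877315584 pixels


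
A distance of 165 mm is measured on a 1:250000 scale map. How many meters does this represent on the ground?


ground = 165 mm * 250000 / 1000 = 41250.0 m

41250.0 m


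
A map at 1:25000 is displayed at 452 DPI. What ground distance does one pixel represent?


pixel_cm = 2.54 / 452 ≈ 0.005619 cm
ground = pixel_cm * 25000 / 100 = 2.54 * 25000 / (452 * 100) = 63500 / 45200 ≈ 1.4 m

1.4 m


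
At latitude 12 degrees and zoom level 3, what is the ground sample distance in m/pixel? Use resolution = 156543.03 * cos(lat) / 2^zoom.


res = 156543.03 * cos(12) / 2^3 = 156543.03 * 0.9781476 / 8 = 19140.27 m/pixel

19140.27 m/pixel


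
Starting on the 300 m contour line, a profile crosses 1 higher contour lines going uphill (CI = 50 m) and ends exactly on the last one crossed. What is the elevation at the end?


elevation = 300 + 1 * 50 = 350 m

350 m


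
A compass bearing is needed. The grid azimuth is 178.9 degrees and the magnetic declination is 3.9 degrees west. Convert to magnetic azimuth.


magnetic azimuth = grid azimuth - declination (east +ve)
mag_az = 178.9 - -3.9 = 182.8 degrees

182.8 degrees


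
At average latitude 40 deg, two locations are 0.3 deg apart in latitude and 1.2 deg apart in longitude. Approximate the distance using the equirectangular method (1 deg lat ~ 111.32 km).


dlat_km = 0.3 * 111.32 = 33.396
dlon_km = 1.2 * 111.32 * cos(40) ≈ 102.331
dist = sqrt(33.396^2 + 102.331^2) ≈ 107.6 km

107.6 km


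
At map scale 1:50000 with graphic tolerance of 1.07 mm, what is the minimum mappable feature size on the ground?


ground = 1.07 mm * 50000 / 1000 = 53.5 m

53.5 m


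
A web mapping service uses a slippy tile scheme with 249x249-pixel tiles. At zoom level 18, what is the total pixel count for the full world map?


tiles per axis = 2^18 = 262144
total tiles = 262144^2 = 68719476736
pixels per axis = 262144 * 249 = 65273856
total pixels = 65273856^2 = 4260676277108736

4260676277108736 pixels


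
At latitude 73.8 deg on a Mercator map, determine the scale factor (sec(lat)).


SF = 1 / cos(73.8) = 1 / 0.278991 = 3.584

3.584


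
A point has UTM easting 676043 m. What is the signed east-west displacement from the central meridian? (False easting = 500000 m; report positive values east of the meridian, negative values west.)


displacement = 676043 - 500000 = 176043 m

176043 m


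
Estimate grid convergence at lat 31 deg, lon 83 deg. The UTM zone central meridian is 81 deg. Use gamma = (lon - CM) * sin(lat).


gamma = (83 - 81) * sin(31) = 2 * 0.515038 = 1.03 degrees

1.03 degrees


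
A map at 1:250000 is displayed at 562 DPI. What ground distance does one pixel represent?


pixel_cm = 2.54 / 562 ≈ 0.00452 cm
ground = pixel_cm * 250000 / 100 = 2.54 * 250000 / (562 * 100) = 635000 / 56200 ≈ 11.3 m

11.3 m


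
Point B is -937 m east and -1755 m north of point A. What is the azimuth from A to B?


az = atan2(-937, -1755) = -151.9 deg
adjusted to 0-360: 208.1 degrees

208.1 degrees


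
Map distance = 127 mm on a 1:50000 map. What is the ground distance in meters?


ground = 127 mm * 50000 / 1000 = 6350.0 m

6350.0 m


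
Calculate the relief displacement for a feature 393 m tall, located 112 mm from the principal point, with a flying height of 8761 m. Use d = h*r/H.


d = h * r / H = 393 * 112 / 8761 = 5.02 mm

5.02 mm


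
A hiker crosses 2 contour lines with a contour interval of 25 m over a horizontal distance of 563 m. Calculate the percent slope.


elevation change = 2 * 25 = 50 m
slope = 50 / 563 * 100 = 8.9%

8.9%


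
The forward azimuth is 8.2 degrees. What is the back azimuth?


back azimuth = (8.2 + 180) mod 360 = 188.2 degrees

188.2 degrees


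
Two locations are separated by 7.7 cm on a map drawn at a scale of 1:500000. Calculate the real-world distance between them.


ground = 7.7 cm * 500000 / 100 = 38500.0 m = 38.5 km

38.5 km


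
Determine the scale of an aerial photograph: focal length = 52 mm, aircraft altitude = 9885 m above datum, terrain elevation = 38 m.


scale = f / (H - h) = 52 mm / 9847 m = 52 / 9847000 = 1:189365

1:189365


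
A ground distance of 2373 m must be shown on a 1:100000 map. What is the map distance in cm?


map_cm = 2373 * 100 / 100000 = 2.373 cm ≈ 2.37 cm

2.37 cm


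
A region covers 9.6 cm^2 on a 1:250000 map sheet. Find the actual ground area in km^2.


ground_area = 9.6 * (250000/100)^2 = 60000000.0 m^2 = 60.0 km^2

60.0 km^2


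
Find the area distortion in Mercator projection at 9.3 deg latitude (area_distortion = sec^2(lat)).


area_distortion = 1/cos^2(9.3) = 1.027

1.027


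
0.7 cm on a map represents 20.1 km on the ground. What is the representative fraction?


ground = 20.1 km = 2010000 cm; RF denominator = ground / map = 2010000 / 0.7 ≈ 2871429; RF = 1:2871429

1:2871429


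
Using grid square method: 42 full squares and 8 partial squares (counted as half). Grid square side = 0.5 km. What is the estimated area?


effective squares = 42 + 8 * 0.5 = 46.0
area = 46.0 * 0.25 = 11.5 km^2

11.5 km^2


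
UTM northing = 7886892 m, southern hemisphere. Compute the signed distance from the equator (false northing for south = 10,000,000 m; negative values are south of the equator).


For southern: actual = 7886892 - 10000000 = -2113108 m

-2113108 m


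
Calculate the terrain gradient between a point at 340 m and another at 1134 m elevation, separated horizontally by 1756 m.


gradient = (1134 - 340) / 1756 = 794 / 1756 = 0.4522

0.4522


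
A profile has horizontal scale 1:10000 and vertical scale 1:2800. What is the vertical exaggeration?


VE = horizontal_scale / vertical_scale = 10000 / 2800 ≈ 3.6

3.6x


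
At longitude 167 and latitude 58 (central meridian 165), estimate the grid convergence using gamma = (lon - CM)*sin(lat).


gamma = (167 - 165) * sin(58) = 2 * 0.848048 = 1.696 degrees

1.696 degrees


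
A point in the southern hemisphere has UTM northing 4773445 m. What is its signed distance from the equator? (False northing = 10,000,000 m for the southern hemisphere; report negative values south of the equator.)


For southern: actual = 4773445 - 10000000 = -5226555 m

-5226555 m


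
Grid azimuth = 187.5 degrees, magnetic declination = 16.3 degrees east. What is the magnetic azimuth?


magnetic azimuth = grid azimuth - declination (east +ve)
mag_az = 187.5 - 16.3 = 171.2 degrees

171.2 degrees


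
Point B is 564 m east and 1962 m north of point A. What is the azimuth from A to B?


az = atan2(564, 1962) = 16.0 deg
adjusted to 0-360: 16.0 degrees

16.0 degrees


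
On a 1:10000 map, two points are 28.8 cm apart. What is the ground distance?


ground = 28.8 cm * 10000 / 100 = 2880.0 m = 2.88 km

2.88 km


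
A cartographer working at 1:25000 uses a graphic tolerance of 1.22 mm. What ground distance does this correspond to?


ground = 1.22 mm * 25000 / 1000 = 30.5 m

30.5 m


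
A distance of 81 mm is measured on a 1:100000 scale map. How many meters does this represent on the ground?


ground = 81 mm * 100000 / 1000 = 8100.0 m

8100.0 m


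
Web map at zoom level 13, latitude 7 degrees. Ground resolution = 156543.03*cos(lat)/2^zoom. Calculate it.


res = 156543.03 * cos(7) / 2^13 = 156543.03 * 0.99254615 / 8192 = 18.97 m/pixel

18.97 m/pixel


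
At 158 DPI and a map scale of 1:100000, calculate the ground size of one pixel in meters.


pixel_cm = 2.54 / 158 ≈ 0.016076 cm
ground = pixel_cm * 100000 / 100 = 2.54 * 100000 / (158 * 100) = 254000 / 15800 ≈ 16.08 m

16.08 m


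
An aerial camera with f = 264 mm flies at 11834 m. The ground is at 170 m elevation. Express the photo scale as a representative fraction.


scale = f / (H - h) = 264 mm / 11664 m = 264 / 11664000 = 1:44182

1:44182


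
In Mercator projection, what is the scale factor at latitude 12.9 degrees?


SF = 1 / cos(12.9) = 1 / 0.974761 = 1.026

1.026


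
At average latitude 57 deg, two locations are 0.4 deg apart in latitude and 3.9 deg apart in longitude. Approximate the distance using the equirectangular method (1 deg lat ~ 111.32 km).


dlat_km = 0.4 * 111.32 = 44.528
dlon_km = 3.9 * 111.32 * cos(57) ≈ 236.454
dist = sqrt(44.528^2 + 236.454^2) ≈ 240.6 km

240.6 km


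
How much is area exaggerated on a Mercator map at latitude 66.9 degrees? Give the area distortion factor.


area_distortion = 1/cos^2(66.9) = 6.497

6.497


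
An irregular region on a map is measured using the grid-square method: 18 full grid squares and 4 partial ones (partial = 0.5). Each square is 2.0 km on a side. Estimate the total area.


effective squares = 18 + 4 * 0.5 = 20.0
area = 20.0 * 4.0 = 80.0 km^2

80.0 km^2


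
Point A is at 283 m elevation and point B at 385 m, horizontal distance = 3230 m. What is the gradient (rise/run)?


gradient = (385 - 283) / 3230 = 102 / 3230 = 0.0316

0.0316


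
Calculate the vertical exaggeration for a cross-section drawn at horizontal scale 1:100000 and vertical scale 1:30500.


VE = horizontal_scale / vertical_scale = 100000 / 30500 ≈ 3.3

3.3x


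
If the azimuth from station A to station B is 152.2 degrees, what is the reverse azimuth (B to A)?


back azimuth = (152.2 + 180) mod 360 = 332.2 degrees

332.2 degrees


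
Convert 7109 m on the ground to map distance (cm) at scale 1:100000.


map_cm = 7109 * 100 / 100000 = 7.109 cm ≈ 7.11 cm

7.11 cm


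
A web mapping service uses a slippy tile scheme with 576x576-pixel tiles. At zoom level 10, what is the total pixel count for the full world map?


tiles per axis = 2^10 = 1024
total tiles = 1024^2 = 1048576
pixels per axis = 1024 * 576 = 589824
total pixels = 589824^2 = 347892350976

347892350976 pixels


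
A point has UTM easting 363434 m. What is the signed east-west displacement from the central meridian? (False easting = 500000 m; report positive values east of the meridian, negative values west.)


displacement = 363434 - 500000 = -136566 m

-136566 m


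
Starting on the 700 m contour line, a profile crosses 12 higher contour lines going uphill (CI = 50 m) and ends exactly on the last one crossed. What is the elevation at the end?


elevation = 700 + 12 * 50 = 1300 m

1300 m


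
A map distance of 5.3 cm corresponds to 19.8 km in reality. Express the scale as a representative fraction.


ground = 19.8 km = 1980000 cm; RF denominator = ground / map = 1980000 / 5.3 ≈ 373585; RF = 1:373585

1:373585


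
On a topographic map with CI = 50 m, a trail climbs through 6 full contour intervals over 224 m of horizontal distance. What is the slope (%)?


elevation change = 6 * 50 = 300 m
slope = 300 / 224 * 100 = 133.9%

133.9%


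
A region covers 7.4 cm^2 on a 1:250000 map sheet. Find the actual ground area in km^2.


ground_area = 7.4 * (250000/100)^2 = 46250000.0 m^2 = 46.25 km^2

46.25 km^2


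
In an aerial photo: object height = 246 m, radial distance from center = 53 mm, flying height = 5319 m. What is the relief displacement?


d = h * r / H = 246 * 53 / 5319 = 2.45 mm

2.45 mm


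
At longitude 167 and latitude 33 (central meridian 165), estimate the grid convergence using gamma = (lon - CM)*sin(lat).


gamma = (167 - 165) * sin(33) = 2 * 0.544639 = 1.089 degrees

1.089 degrees


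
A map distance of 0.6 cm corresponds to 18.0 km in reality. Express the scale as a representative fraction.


ground = 18.0 km = 1800000 cm; RF denominator = ground / map = 1800000 / 0.6 = 3000000; RF = 1:3000000

1:3000000


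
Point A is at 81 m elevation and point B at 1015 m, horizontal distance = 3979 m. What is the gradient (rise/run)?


gradient = (1015 - 81) / 3979 = 934 / 3979 = 0.2347

0.2347


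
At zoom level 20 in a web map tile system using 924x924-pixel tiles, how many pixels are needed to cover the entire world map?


tiles per axis = 2^20 = 1048576
total tiles = 1048576^2 = 1099511627776
pixels per axis = 1048576 * 924 = 968884224
total pixels = 968884224^2 = 938736639516082176

938736639516082176 pixels


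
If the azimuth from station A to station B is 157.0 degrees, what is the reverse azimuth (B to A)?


back azimuth = (157.0 + 180) mod 360 = 337.0 degrees

337.0 degrees


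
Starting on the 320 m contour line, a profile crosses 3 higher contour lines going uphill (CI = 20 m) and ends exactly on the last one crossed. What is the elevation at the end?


elevation = 320 + 3 * 20 = 380 m

380 m
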